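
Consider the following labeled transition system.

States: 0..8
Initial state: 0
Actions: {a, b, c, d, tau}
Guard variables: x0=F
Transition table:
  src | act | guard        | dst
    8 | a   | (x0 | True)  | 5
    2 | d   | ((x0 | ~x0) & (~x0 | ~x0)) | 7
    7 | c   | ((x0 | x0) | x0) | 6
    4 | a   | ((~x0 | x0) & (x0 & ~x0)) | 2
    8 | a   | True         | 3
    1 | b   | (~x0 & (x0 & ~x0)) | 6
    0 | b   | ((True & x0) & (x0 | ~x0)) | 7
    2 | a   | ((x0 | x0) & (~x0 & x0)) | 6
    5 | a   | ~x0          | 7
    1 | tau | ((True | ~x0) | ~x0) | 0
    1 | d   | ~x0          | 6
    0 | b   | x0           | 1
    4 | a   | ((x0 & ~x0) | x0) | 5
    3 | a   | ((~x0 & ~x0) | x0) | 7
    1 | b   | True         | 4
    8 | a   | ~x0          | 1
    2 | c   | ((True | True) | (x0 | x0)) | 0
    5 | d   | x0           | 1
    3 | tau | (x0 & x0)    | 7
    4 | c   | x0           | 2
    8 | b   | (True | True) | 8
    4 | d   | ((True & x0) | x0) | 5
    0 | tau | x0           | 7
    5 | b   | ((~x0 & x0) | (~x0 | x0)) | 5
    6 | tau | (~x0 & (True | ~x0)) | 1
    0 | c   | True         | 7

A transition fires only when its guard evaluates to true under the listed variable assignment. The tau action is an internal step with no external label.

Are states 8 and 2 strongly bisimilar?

Bisimulation quotient by refinement:
  P[0] = {{0,1,2,3,4,5,6,7,8}}
  P[1] = {{0},{1},{2},{3},{4,7},{5,8},{6}}
  P[2] = {{0},{1},{2},{3},{4,7},{5},{6},{8}}
8 equivalence class(es) (converged in 3)
class of 8: {8}; class of 2: {2}

Answer: NOT BISIMILAR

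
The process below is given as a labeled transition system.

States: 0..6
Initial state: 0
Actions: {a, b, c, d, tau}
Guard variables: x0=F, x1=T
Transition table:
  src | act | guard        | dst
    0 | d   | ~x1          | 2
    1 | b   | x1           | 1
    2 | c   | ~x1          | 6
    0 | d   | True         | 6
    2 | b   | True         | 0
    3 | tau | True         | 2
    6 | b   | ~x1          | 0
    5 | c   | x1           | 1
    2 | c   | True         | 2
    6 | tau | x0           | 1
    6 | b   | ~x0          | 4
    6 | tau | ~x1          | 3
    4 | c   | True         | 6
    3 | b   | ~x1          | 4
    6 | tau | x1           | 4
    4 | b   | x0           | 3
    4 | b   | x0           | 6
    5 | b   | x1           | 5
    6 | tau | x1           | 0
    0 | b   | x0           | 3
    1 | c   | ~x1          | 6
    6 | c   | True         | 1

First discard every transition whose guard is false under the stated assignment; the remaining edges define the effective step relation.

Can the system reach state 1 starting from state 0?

After dropping false guards: 12 live edges.
depth 0: {0}
depth 1: {6}  now seen {0,6}
depth 2: {1,4}  now seen {0,1,4,6}
R = {0,1,4,6}
trace reaching 1: d·c

Answer: REACHABLE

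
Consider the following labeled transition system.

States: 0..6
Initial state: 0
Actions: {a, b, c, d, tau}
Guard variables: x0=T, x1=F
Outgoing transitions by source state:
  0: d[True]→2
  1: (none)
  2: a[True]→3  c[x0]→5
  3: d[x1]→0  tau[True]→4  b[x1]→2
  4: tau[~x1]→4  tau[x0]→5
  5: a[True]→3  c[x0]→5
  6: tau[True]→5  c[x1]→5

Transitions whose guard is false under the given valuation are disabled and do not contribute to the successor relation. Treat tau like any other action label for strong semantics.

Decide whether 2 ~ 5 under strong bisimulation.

Compute ~ classes (split until stable):
  π0 = {{0,1,2,3,4,5,6}}
  π1 = {{0},{1},{2,5},{3,4,6}}
  π2 = {{0},{1},{2,5},{3},{4},{6}}
6 equivalence class(es) (converged in 3)
class of 2: {2,5}; class of 5: {2,5}

Answer: BISIMILAR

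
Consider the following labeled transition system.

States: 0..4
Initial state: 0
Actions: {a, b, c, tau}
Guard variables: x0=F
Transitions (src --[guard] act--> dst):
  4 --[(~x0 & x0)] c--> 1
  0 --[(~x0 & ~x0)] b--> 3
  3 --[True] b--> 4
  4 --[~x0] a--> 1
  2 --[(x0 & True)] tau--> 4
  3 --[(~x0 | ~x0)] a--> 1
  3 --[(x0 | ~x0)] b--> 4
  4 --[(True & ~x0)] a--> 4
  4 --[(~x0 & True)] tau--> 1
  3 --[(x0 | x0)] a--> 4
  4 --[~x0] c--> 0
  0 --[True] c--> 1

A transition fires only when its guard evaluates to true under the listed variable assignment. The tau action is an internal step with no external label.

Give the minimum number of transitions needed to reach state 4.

BFS to 4:
  L0 = {0}
  L1 = {1,3}
  L2 = {4}
4 enters at depth 2; path b·b

Answer: 2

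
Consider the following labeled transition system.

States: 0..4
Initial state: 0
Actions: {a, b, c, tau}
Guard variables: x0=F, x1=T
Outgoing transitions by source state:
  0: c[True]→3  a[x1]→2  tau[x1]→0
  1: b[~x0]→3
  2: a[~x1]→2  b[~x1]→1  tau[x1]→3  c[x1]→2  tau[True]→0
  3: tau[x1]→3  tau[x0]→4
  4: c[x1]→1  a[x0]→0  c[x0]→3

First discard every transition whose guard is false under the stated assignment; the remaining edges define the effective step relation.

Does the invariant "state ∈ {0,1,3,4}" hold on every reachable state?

Answer: INVARIANT VIOLATED at state 2

Working:
Inv-set: {0,1,3,4}
Reachable = {0,2,3}
  0: safe
  2: outside
  3: safe
witness against invariant: a → 2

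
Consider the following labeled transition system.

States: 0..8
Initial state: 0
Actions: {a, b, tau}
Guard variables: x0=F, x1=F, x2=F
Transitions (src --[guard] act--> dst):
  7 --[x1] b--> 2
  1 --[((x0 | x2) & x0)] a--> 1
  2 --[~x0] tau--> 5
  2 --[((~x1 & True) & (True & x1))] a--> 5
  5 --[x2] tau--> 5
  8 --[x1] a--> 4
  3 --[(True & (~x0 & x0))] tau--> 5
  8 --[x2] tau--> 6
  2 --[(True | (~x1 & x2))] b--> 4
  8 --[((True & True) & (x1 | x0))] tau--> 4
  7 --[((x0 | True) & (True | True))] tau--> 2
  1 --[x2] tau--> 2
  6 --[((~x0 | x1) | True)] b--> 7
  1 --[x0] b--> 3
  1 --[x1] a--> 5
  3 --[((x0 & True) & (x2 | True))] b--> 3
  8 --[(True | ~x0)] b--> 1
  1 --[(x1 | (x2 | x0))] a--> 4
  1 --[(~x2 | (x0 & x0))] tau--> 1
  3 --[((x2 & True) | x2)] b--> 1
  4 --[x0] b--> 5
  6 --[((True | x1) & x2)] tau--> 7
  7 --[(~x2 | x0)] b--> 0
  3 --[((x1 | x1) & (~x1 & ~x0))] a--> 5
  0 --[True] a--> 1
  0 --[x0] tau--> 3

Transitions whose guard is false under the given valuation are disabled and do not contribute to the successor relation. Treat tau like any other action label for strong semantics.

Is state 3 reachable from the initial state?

Guard filter leaves 8 enabled edge(s).
depth 0: {0}
depth 1: {1}  total {0,1}
R = {0,1}

Answer: UNREACHABLE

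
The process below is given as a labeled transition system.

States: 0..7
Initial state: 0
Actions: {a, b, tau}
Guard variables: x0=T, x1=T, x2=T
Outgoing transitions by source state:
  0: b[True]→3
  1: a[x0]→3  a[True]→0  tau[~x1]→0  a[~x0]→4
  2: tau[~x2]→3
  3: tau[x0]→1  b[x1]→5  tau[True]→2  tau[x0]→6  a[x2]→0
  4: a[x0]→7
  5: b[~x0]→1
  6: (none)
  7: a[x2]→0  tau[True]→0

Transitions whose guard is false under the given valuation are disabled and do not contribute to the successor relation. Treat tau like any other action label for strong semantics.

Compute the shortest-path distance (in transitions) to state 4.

BFS to 4:
  depth 0: {0}
  depth 1: {3}
  depth 2: {1,2,5,6}
4 never appears.

Answer: UNREACHABLE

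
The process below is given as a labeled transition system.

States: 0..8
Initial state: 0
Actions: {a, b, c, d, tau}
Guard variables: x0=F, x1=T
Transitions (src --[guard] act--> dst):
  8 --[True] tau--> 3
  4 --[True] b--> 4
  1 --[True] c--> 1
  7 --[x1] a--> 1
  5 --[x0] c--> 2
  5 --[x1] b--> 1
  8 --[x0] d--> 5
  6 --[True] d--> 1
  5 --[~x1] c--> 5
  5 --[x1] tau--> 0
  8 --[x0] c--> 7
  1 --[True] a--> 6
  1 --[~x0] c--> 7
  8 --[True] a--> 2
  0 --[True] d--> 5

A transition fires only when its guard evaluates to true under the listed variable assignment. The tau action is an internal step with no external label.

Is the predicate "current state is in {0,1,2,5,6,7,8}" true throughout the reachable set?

Answer: INVARIANT HOLDS

Trace:
Allowed set {0,1,2,5,6,7,8}
Reachable = {0,1,5,6,7}
  0: ✓
  1: ✓
  5: ✓
  6: ✓
  7: ✓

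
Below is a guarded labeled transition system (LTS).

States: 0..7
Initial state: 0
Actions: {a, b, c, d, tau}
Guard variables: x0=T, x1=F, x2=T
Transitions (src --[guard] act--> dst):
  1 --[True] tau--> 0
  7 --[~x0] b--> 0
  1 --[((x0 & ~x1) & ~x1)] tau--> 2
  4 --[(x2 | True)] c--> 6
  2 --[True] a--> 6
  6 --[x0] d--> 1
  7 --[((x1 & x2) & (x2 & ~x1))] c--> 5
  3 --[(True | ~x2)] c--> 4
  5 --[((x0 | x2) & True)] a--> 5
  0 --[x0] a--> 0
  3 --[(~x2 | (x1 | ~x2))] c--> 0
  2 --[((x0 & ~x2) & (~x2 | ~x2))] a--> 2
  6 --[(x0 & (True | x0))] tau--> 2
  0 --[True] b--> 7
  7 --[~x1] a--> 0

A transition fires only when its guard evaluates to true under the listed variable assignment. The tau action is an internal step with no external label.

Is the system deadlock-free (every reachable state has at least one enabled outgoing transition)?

Reach set: {0,7}
  0: a→0  b→7  [deg 2]
  7: a→0  [deg 1]

Answer: DEADLOCK-FREE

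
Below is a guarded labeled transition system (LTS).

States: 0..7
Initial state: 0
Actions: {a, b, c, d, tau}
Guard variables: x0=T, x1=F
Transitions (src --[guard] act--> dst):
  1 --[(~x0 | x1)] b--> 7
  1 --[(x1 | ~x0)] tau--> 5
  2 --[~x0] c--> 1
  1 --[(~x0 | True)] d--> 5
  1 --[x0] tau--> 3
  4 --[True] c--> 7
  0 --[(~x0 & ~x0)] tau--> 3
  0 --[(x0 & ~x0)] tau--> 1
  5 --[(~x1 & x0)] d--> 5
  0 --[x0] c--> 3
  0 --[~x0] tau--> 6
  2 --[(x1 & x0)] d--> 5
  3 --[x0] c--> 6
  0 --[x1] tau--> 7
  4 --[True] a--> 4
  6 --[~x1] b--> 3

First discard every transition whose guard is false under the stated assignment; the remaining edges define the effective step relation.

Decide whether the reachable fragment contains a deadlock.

Answer: DEADLOCK-FREE

Trace:
R = {0,3,6}
  0: c→3  [deg 1]
  3: c→6  [deg 1]
  6: b→3  [deg 1]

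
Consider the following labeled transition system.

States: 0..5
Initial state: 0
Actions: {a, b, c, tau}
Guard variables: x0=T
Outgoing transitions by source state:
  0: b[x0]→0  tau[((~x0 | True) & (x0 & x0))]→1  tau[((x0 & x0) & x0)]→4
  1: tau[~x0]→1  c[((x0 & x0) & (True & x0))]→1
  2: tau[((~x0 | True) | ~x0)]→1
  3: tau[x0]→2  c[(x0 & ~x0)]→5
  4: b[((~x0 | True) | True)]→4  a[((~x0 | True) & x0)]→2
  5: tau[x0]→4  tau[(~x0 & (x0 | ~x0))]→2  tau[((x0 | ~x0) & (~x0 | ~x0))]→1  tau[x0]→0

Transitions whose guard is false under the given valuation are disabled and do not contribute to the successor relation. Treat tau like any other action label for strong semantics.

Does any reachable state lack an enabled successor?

Answer: DEADLOCK-FREE

Trace:
Reach set: {0,1,2,4}
  0: b→0  tau→1  tau→4  [3 out]
  1: c→1  [1 out]
  2: tau→1  [1 out]
  4: a→2  b→4  [2 out]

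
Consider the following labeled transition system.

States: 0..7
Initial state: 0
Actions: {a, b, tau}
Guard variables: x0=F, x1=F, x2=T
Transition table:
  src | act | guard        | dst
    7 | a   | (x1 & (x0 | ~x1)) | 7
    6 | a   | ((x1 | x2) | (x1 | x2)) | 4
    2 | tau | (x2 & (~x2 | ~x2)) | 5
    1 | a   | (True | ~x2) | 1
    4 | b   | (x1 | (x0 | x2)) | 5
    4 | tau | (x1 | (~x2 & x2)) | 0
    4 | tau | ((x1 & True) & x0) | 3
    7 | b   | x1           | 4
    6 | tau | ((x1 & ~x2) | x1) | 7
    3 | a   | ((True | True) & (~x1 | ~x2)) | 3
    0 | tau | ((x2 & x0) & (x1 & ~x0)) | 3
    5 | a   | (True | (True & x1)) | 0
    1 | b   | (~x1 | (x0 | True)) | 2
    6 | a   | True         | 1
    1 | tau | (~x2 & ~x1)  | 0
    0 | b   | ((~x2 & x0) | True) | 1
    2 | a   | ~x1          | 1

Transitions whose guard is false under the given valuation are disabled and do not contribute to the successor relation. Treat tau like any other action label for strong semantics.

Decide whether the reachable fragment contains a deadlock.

Answer: DEADLOCK-FREE

Analysis:
Reach set: {0,1,2}
  0: b→1  [1 out]
  1: a→1  b→2  [2 out]
  2: a→1  [1 out]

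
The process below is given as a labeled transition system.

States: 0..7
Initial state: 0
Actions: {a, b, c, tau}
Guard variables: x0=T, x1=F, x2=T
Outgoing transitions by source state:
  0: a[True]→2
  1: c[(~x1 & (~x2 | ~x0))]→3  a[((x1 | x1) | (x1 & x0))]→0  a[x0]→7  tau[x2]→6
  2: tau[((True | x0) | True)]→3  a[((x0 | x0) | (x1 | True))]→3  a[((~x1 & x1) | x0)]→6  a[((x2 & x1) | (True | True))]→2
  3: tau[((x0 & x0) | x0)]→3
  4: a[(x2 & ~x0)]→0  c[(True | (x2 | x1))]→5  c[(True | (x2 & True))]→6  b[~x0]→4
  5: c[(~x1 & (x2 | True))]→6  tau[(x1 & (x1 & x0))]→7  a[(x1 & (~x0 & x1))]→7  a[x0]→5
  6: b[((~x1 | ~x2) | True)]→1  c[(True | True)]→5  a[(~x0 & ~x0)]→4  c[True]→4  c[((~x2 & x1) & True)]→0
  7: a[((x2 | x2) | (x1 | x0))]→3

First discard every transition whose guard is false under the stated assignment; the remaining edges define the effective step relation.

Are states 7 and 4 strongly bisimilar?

Answer: NOT BISIMILAR

Trace:
Bisimulation quotient by refinement:
  round 0: {{0,1,2,3,4,5,6,7}}
  round 1: {{0,7},{1,2},{3},{4},{5},{6}}
  round 2: {{0},{1},{2},{3},{4},{5},{6},{7}}
Fixed point at round 3; 8 class(es).
class of 7: {7}; class of 4: {4}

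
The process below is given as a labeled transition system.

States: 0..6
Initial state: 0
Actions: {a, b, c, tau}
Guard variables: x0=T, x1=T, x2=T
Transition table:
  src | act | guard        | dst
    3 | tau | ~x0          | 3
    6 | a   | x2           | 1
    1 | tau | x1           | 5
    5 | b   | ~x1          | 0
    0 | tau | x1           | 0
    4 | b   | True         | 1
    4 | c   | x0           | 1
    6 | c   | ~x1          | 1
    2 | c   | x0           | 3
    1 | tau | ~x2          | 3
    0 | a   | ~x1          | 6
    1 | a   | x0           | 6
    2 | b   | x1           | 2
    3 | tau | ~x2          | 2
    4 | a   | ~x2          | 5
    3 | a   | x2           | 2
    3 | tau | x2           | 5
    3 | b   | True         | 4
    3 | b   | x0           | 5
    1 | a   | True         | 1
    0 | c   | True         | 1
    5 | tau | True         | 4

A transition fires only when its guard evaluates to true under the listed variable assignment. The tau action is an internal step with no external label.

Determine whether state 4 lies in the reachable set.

Answer: REACHABLE

Trace:
Guard filter leaves 15 enabled edge(s).
depth 0: {0}
depth 1: {1}  total {0,1}
depth 2: {5,6}  total {0,1,5,6}
depth 3: {4}  total {0,1,4,5,6}
Reach set: {0,1,4,5,6}
witness 4: c·tau·tau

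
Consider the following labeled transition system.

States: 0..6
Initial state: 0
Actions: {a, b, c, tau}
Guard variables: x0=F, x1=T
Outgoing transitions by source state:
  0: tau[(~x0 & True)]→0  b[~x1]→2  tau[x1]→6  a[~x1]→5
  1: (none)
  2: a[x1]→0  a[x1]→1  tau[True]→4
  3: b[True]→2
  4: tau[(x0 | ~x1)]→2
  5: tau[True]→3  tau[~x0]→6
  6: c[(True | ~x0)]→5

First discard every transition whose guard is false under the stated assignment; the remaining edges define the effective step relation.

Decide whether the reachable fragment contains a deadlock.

Answer: DEADLOCK at state 1

Analysis:
R = {0,1,2,3,4,5,6}
  0: tau→0  tau→6  [deg 2]
  1: ∅  [STUCK]
  2: a→0  a→1  tau→4  [deg 3]
  3: b→2  [deg 1]
  4: ∅  [STUCK]
  5: tau→3  tau→6  [deg 2]
  6: c→5  [deg 1]
trace reaching 1: tau·c·tau·b·a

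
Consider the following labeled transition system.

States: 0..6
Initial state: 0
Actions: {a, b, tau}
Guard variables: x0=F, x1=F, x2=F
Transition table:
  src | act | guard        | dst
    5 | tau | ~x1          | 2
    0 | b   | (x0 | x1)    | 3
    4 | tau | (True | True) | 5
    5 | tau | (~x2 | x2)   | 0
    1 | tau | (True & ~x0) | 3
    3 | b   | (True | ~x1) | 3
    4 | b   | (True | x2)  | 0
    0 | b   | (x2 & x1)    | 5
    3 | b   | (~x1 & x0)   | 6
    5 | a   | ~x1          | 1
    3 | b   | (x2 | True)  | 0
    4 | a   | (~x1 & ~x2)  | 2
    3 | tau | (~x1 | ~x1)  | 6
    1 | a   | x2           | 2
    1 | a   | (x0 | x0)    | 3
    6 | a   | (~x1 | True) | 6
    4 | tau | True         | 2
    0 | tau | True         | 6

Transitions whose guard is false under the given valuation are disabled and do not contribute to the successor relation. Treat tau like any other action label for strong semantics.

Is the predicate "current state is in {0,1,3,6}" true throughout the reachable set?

Answer: INVARIANT HOLDS

Trace:
Inv-set: {0,1,3,6}
Reach set: {0,6}
  0: safe
  6: safe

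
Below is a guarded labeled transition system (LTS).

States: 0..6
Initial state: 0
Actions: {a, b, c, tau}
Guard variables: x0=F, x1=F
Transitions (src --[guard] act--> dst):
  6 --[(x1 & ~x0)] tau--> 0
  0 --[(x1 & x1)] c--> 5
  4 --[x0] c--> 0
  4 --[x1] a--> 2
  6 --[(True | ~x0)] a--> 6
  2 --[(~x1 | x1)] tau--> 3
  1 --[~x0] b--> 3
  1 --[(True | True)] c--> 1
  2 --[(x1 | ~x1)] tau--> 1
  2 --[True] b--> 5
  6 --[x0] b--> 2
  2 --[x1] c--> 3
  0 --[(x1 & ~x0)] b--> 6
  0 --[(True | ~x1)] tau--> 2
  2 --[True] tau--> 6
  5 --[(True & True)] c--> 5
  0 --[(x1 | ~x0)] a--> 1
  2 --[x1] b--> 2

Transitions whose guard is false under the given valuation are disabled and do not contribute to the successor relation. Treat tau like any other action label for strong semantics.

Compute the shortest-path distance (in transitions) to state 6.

Answer: 2

Analysis:
Layered search for 6:
  L0 = {0}
  L1 = {1,2}
  L2 = {3,5,6}
depth(6)=2, e.g. tau·tau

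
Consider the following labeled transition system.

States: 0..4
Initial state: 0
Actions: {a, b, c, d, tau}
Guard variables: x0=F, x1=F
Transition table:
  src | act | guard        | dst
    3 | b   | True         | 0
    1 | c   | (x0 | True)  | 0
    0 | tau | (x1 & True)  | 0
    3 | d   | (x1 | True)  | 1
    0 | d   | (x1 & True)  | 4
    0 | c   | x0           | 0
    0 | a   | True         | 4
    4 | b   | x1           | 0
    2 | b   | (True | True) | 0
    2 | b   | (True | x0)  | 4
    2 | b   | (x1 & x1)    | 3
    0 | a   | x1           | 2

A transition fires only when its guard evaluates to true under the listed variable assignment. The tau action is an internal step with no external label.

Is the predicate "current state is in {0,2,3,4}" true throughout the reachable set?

Answer: INVARIANT HOLDS

Working:
Safe = {0,2,3,4}
Reachable = {0,4}
  0: safe
  4: safe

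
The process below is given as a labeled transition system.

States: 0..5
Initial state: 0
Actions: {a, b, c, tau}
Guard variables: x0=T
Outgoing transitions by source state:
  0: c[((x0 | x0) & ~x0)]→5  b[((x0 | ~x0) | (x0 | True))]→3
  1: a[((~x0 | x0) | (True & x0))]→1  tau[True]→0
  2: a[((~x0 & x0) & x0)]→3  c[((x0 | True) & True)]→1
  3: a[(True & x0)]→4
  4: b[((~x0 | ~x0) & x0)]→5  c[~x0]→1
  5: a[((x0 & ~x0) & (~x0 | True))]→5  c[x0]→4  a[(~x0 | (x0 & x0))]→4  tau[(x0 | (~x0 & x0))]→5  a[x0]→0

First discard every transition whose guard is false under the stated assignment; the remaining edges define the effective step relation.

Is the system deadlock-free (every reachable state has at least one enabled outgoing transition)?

Reachable = {0,3,4}
  0: b→3  [deg 1]
  3: a→4  [deg 1]
  4: ∅  [no exit]
Path to 4: b·a

Answer: DEADLOCK at state 4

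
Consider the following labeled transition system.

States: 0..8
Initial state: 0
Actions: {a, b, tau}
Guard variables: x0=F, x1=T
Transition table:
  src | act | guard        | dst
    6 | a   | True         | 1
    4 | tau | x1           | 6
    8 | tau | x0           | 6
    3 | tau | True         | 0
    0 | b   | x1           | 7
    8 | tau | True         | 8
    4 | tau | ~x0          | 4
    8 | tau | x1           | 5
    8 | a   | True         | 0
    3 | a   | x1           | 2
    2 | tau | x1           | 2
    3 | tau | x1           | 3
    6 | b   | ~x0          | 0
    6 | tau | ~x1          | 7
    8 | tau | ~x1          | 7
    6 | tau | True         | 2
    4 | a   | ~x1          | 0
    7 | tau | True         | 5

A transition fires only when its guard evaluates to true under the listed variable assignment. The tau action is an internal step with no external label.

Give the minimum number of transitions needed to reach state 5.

Answer: 2

Analysis:
BFS to 5:
  depth 0: {0}
  depth 1: {7}
  depth 2: {5}
5 enters at depth 2; path b·tau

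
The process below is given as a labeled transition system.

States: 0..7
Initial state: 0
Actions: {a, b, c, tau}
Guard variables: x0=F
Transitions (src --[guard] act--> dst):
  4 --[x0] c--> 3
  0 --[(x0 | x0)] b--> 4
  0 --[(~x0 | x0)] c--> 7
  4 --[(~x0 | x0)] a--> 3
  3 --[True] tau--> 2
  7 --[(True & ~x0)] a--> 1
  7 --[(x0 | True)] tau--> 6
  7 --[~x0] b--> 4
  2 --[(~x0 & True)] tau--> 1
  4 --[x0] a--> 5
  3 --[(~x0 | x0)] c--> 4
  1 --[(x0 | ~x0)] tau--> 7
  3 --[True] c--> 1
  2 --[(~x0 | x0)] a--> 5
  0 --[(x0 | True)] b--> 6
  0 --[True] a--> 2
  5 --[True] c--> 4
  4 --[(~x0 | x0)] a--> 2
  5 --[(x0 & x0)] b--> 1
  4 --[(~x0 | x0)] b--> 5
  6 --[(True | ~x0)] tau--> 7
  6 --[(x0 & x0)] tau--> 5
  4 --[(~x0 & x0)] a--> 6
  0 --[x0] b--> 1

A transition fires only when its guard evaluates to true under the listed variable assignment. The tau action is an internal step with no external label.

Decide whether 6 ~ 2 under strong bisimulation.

Bisimulation quotient by refinement:
  π0 = {{0,1,2,3,4,5,6,7}}
  π1 = {{0},{1,6},{2},{3},{4},{5},{7}}
7 equivalence class(es) (converged in 2)
[6]={1,6}  [2]={2}

Answer: NOT BISIMILAR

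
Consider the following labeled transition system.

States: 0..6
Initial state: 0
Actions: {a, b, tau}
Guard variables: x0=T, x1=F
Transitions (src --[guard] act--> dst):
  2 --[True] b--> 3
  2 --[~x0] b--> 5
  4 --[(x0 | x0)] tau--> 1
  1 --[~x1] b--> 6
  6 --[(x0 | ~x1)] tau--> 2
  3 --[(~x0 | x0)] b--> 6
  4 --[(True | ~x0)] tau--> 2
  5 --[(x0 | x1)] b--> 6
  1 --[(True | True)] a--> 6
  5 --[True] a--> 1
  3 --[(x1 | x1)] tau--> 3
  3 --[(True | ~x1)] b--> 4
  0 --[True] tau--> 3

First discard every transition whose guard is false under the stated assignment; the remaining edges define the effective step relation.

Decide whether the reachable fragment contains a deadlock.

R = {0,1,2,3,4,6}
  0: tau→3  [deg 1]
  1: a→6  b→6  [deg 2]
  2: b→3  [deg 1]
  3: b→4  b→6  [deg 2]
  4: tau→1  tau→2  [deg 2]
  6: tau→2  [deg 1]

Answer: DEADLOCK-FREE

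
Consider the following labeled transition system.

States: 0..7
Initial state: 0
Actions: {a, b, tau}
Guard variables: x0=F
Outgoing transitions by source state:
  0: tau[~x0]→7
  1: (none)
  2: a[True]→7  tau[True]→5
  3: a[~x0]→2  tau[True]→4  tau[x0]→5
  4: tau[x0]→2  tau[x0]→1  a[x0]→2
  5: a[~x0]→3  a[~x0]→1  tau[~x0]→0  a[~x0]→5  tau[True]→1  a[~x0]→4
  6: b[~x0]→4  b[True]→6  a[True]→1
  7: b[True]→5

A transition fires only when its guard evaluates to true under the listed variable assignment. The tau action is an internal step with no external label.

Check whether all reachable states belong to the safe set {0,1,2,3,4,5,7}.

Inv-set: {0,1,2,3,4,5,7}
Reachable = {0,1,2,3,4,5,7}
  0: ok
  1: ok
  2: ok
  3: ok
  4: ok
  5: ok
  7: ok

Answer: INVARIANT HOLDS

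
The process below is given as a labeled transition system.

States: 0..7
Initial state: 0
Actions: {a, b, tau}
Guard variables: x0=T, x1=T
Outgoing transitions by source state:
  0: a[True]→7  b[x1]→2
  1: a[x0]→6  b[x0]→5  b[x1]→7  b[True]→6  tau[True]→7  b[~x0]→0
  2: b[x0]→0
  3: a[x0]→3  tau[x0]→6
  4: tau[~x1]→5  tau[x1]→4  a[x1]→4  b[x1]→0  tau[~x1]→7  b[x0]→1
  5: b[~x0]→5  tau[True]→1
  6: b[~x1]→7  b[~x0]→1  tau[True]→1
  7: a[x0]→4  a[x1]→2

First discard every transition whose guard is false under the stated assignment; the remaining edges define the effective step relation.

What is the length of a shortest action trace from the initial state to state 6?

BFS to 6:
  Layer 0: {0}
  Layer 1: {2,7}
  Layer 2: {4}
  Layer 3: {1}
  Layer 4: {5,6}
depth(6)=4, e.g. a·a·b·a

Answer: 4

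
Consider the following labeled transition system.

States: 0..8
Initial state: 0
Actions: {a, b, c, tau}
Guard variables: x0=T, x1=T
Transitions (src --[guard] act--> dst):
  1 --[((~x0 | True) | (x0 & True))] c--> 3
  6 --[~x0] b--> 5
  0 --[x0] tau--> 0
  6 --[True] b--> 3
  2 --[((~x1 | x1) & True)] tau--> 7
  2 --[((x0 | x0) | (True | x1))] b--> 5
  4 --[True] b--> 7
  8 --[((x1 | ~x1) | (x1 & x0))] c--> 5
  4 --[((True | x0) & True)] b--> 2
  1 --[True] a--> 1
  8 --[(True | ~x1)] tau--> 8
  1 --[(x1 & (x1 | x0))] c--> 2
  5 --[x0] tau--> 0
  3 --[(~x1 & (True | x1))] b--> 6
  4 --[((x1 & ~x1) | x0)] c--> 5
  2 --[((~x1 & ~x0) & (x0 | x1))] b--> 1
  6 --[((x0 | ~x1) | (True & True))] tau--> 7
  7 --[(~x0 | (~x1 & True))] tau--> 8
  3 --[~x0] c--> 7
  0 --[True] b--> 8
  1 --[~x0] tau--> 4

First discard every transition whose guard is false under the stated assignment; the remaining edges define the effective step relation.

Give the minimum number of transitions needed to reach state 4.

Layered search for 4:
  Layer 0: {0}
  Layer 1: {8}
  Layer 2: {5}
4 never appears.

Answer: UNREACHABLE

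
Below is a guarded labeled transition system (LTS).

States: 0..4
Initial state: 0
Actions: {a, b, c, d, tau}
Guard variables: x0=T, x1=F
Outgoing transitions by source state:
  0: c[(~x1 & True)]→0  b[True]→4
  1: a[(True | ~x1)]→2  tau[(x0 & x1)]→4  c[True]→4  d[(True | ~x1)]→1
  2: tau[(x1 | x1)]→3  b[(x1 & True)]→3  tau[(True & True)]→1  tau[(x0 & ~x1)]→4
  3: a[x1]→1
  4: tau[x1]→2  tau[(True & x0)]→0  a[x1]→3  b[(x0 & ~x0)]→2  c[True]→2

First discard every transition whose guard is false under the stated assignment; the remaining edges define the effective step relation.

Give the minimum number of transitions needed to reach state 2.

Breadth-first toward 2:
  depth 0: {0}
  depth 1: {4}
  depth 2: {2}
depth(2)=2, e.g. b·c

Answer: 2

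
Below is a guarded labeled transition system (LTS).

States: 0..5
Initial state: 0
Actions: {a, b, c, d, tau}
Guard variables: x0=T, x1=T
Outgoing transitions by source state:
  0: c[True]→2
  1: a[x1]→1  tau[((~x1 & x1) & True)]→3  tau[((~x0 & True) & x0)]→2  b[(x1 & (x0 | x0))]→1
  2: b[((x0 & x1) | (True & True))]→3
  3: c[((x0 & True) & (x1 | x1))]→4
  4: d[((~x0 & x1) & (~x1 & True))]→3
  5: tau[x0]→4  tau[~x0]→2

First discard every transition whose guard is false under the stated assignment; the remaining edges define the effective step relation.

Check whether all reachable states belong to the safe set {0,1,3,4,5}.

Answer: INVARIANT VIOLATED at state 2

Working:
Safe = {0,1,3,4,5}
Reachable = {0,2,3,4}
  0: safe
  2: VIOLATES
  3: safe
  4: safe
witness against invariant: c → 2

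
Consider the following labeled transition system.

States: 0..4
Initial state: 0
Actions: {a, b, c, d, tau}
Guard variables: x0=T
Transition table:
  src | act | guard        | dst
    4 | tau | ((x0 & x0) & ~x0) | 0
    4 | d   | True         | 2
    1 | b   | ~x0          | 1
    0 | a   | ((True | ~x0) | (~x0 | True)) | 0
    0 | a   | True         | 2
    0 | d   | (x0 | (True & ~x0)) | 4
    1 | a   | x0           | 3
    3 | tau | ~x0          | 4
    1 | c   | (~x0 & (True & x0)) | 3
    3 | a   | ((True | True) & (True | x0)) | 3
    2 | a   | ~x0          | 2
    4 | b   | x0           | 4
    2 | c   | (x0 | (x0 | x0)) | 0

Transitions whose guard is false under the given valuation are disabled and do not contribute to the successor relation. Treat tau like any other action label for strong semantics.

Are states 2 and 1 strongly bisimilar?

Answer: NOT BISIMILAR

Trace:
Compute ~ classes (split until stable):
  P[0] = {{0,1,2,3,4}}
  P[1] = {{0},{1,3},{2},{4}}
Fixed point at round 2; 4 class(es).
2∈{2}, 1∈{1,3}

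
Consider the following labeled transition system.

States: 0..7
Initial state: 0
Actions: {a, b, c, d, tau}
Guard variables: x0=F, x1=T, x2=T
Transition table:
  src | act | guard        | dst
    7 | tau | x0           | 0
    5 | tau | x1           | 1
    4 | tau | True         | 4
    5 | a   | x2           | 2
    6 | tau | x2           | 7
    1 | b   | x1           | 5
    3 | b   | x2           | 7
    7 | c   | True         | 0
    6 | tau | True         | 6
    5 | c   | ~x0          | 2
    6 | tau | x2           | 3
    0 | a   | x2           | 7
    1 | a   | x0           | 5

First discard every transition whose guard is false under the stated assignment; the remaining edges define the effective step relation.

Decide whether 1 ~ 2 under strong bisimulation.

Compute ~ classes (split until stable):
  P[0] = {{0,1,2,3,4,5,6,7}}
  P[1] = {{0},{1,3},{2},{4,6},{5},{7}}
  P[2] = {{0},{1},{2},{3},{4},{5},{6},{7}}
8 equivalence class(es) (converged in 3)
[1]={1}  [2]={2}

Answer: NOT BISIMILAR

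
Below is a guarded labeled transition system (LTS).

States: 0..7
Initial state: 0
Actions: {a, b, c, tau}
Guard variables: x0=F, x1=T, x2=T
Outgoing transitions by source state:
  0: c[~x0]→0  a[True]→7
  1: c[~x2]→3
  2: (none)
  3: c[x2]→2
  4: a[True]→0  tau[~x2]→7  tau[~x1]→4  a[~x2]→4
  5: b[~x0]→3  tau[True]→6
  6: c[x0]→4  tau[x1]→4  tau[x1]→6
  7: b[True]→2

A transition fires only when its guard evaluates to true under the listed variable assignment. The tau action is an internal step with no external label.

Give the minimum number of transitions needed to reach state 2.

Answer: 2

Working:
Layered search for 2:
  L0 = {0}
  L1 = {7}
  L2 = {2}
depth(2)=2, e.g. a·b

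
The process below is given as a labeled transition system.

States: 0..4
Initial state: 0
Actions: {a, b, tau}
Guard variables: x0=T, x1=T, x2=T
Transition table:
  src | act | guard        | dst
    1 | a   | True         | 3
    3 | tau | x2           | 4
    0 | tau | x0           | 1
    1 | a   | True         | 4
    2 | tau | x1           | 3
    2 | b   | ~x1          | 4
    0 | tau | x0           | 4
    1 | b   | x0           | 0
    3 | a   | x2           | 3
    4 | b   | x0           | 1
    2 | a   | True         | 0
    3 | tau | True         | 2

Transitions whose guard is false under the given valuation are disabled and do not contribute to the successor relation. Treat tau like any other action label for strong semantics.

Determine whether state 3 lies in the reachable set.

Answer: REACHABLE

Working:
Guard filter leaves 11 enabled edge(s).
Layer 0: {0}
Layer 1: {1,4}  cumulative {0,1,4}
Layer 2: {3}  cumulative {0,1,3,4}
Layer 3: {2}  cumulative {0,1,2,3,4}
Reachable = {0,1,2,3,4}
Path to 3: tau·a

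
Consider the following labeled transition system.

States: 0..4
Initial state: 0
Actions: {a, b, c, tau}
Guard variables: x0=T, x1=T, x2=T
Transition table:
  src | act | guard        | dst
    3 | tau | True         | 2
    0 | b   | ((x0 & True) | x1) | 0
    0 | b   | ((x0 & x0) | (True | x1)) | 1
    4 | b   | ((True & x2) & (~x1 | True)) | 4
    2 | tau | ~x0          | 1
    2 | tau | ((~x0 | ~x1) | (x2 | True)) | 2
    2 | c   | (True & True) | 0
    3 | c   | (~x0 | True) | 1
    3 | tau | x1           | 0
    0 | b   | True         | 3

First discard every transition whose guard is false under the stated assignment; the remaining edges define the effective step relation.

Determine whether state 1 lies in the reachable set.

After dropping false guards: 9 live edges.
L0 = {0}
L1 = {1,3}  cumulative {0,1,3}
L2 = {2}  cumulative {0,1,2,3}
Reach set: {0,1,2,3}
witness 1: b

Answer: REACHABLE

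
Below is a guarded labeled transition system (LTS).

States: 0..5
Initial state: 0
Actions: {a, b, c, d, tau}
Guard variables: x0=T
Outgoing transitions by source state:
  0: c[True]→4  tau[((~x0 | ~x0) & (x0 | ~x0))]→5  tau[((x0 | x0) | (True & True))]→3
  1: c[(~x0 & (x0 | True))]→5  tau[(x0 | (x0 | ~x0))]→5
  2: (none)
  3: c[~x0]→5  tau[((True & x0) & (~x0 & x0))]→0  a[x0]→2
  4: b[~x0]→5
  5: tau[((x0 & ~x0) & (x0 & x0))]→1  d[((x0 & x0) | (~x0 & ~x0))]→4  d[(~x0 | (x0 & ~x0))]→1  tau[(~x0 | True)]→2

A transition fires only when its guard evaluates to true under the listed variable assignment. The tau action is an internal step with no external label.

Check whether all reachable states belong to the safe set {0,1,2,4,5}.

Allowed set {0,1,2,4,5}
Reachable = {0,2,3,4}
  0: safe
  2: safe
  3: ✗ unsafe
  4: safe
reach 3 via tau — violates

Answer: INVARIANT VIOLATED at state 3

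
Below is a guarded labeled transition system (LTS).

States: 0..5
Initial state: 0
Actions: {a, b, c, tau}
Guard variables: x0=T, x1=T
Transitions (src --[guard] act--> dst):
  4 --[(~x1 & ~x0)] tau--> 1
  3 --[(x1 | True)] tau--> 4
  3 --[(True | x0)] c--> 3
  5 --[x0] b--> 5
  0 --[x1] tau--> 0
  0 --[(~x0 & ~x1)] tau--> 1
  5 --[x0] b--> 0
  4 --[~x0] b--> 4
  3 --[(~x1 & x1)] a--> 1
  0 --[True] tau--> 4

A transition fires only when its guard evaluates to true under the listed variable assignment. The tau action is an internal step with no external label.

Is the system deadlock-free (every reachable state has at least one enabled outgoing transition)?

Reach set: {0,4}
  0: tau→0  tau→4  [deg 2]
  4: ∅  [deadlock]
Path to 4: tau

Answer: DEADLOCK at state 4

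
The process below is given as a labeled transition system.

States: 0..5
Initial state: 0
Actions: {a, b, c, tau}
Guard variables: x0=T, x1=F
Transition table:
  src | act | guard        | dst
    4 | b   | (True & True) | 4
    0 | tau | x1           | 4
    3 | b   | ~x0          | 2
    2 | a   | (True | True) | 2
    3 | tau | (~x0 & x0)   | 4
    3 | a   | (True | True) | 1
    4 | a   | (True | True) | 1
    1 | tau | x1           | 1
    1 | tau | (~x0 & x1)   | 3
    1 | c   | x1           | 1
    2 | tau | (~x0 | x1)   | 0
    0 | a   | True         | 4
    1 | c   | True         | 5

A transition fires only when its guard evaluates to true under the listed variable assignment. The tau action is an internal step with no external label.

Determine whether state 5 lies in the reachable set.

Answer: REACHABLE

Trace:
Guard filter leaves 6 enabled edge(s).
L0 = {0}
L1 = {4}  total {0,4}
L2 = {1}  total {0,1,4}
L3 = {5}  total {0,1,4,5}
Reachable = {0,1,4,5}
trace reaching 5: a·a·c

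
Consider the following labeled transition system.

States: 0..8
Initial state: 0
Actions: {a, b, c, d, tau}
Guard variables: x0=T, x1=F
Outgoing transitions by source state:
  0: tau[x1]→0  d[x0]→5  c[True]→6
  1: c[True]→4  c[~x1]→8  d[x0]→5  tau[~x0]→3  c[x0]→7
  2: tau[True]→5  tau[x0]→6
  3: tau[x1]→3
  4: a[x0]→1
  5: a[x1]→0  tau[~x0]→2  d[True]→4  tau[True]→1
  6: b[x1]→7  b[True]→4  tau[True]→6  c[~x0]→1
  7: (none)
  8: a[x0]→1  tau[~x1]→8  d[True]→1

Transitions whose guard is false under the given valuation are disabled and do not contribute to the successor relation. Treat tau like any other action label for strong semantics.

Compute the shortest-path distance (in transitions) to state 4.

Answer: 2

Analysis:
Breadth-first toward 4:
  Layer 0: {0}
  Layer 1: {5,6}
  Layer 2: {1,4}
4 enters at depth 2; path c·b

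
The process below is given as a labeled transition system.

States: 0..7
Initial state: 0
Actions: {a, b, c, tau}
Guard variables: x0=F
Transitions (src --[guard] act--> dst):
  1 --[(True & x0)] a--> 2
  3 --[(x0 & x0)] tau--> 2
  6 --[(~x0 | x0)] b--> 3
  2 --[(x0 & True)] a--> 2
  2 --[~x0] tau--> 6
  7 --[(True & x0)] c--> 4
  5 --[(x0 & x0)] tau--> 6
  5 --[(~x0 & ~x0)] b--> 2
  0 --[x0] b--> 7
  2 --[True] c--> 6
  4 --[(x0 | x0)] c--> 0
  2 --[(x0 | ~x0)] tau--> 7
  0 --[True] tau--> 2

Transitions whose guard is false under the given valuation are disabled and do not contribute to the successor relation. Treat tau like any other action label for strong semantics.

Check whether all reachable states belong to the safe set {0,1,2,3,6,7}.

Answer: INVARIANT HOLDS

Working:
Allowed set {0,1,2,3,6,7}
Reachable = {0,2,3,6,7}
  0: safe
  2: safe
  3: safe
  6: safe
  7: safe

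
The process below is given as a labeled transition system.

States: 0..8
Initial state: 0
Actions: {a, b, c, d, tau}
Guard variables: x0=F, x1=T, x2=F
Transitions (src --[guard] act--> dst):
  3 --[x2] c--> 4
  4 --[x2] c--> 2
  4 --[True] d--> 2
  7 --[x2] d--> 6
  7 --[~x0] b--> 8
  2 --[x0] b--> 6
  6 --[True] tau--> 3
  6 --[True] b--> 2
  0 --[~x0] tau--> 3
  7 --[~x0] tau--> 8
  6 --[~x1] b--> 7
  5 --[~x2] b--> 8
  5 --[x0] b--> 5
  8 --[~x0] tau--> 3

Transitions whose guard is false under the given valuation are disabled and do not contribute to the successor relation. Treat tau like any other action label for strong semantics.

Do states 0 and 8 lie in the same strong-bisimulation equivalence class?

Refine partition for ~:
  π0 = {{0,1,2,3,4,5,6,7,8}}
  π1 = {{0,8},{1,2,3},{4},{5},{6,7}}
  π2 = {{0,8},{1,2,3},{4},{5},{6},{7}}
stable after 3 split(s): 6 block(s)
[0]={0,8}  [8]={0,8}

Answer: BISIMILAR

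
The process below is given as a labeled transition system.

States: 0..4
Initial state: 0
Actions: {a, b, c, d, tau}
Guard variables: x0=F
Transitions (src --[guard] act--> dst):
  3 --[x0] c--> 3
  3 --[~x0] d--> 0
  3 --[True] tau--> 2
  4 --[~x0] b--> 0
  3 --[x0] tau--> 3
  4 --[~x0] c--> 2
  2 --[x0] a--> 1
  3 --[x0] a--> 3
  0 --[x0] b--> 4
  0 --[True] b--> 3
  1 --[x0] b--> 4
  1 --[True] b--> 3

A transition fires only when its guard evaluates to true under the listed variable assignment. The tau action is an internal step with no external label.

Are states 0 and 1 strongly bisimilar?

Refine partition for ~:
  π0 = {{0,1,2,3,4}}
  π1 = {{0,1},{2},{3},{4}}
Fixed point at round 2; 4 class(es).
0∈{0,1}, 1∈{0,1}

Answer: BISIMILAR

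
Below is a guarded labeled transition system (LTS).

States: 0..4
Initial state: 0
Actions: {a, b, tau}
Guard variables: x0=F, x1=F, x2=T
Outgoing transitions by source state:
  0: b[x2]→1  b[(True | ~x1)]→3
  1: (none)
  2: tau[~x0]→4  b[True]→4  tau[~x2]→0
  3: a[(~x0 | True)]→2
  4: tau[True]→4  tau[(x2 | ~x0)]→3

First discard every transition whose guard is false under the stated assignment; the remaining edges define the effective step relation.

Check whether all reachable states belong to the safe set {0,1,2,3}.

Allowed set {0,1,2,3}
R = {0,1,2,3,4}
  0: safe
  1: safe
  2: safe
  3: safe
  4: ✗ unsafe
reach 4 via b·a·tau — violates

Answer: INVARIANT VIOLATED at state 4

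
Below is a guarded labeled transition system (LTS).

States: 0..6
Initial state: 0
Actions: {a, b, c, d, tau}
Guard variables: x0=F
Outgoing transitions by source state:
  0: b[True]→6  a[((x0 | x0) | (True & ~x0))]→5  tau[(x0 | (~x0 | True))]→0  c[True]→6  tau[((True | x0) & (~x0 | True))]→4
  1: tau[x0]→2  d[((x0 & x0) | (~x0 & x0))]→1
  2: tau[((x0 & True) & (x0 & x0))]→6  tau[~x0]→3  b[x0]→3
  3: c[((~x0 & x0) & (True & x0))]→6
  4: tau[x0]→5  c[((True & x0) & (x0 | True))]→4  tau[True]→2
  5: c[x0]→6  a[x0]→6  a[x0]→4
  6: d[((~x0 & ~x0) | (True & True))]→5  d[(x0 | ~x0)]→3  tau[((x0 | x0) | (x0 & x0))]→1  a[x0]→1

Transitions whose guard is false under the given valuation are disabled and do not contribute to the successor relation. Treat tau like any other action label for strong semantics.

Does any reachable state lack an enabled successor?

Reachable = {0,2,3,4,5,6}
  0: a→5  b→6  c→6  tau→0  tau→4  [5 exit(s)]
  2: tau→3  [1 exit(s)]
  3: ∅  [deadlock]
  4: tau→2  [1 exit(s)]
  5: ∅  [deadlock]
  6: d→3  d→5  [2 exit(s)]
Path to 3: b·d

Answer: DEADLOCK at state 3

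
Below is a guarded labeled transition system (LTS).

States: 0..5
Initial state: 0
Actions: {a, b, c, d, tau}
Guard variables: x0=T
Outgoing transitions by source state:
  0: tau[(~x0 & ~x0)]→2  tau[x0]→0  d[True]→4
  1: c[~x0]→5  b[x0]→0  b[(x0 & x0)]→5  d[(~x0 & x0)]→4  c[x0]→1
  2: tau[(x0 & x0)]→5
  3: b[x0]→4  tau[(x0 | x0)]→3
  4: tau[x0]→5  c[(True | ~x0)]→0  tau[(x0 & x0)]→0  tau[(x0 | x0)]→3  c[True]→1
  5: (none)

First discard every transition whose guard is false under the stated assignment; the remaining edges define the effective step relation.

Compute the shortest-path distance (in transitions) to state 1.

Answer: 2

Analysis:
Breadth-first toward 1:
  L0 = {0}
  L1 = {4}
  L2 = {1,3,5}
depth(1)=2, e.g. d·c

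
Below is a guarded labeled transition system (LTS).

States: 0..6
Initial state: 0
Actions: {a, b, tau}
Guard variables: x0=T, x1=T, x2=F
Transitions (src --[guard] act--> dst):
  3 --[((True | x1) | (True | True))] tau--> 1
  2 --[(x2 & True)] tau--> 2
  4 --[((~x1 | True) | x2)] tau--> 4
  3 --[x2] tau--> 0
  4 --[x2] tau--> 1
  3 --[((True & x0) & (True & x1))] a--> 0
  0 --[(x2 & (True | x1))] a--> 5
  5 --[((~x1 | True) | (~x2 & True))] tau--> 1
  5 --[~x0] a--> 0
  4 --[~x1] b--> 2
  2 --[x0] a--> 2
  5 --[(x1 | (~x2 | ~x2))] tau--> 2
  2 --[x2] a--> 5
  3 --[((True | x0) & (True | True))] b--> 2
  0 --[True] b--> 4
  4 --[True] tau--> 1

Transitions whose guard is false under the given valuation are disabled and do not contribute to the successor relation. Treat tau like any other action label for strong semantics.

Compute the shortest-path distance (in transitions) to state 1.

BFS to 1:
  L0 = {0}
  L1 = {4}
  L2 = {1}
first hit 1 at d=2 via b·tau

Answer: 2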